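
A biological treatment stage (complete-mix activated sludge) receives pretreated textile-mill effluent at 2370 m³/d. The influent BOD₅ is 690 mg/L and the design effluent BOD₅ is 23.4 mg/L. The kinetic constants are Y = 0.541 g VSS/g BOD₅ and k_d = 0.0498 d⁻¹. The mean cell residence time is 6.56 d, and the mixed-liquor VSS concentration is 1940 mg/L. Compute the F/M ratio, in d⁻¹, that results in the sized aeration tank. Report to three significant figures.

F/M ≈ 0.387 d⁻¹

Rearranging the biomass balance for a CMAS with decay, V = Y·Q·ΔS·θ_c / [X·(1+k_d θ_c)] = 0.541 × 2370 × (690 − 23.4) × 6.56 / [1940 × (1 + 0.0498 × 6.56)] = 5.61×10^6 / 2574 = 2178 m³.
F/M = Q·S₀ / (V·X) = 2370 × 690 / (2178 × 1940) = 0.3869 g BOD₅·(g VSS·d)⁻¹.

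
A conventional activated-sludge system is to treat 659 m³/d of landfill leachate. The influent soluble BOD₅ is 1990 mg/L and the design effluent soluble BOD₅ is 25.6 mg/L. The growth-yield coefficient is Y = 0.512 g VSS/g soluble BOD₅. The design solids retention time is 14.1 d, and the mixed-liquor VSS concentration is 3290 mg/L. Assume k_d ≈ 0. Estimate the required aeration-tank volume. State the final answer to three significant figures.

V·X = Y·Q·ΔS·θ_c gives V = 0.512 × 659 × (1990 − 25.6) × 14.1 / 3290 = 2841 m³.

V ≈ 2840 m³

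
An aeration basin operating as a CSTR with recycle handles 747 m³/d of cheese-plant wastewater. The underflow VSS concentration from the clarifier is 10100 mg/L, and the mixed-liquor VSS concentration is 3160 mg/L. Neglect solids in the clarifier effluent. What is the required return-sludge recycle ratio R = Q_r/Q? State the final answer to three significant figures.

Solids balance on the clarifier gives (1+R)X = R·X_r, so R = X/(X_r − X) = 3160 / (10100 − 3160) = 0.4553.

R ≈ 0.455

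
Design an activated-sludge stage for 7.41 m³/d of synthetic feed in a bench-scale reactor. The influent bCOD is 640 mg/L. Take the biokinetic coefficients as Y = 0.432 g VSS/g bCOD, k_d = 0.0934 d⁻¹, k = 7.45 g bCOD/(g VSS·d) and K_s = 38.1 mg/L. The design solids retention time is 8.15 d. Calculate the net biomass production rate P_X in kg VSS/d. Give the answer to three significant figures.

P_X ≈ 1.16 kg VSS/d

For a completely mixed reactor with recycle the Lawrence–McCarty relation gives S = K_s·(1 + k_d·θ_c) / [θ_c·(Y·k − k_d) − 1] = 38.1 × (1 + 0.0934 × 8.15) / [8.15 × (0.432 × 7.45 − 0.0934) − 1] = 67.10 / 24.47 = 2.742 mg/L.
Observed yield with endogenous decay: Y_obs = Y / (1 + k_d·θ_c) = 0.432 / (1 + 0.0934 × 8.15) = 0.432 / 1.761 = 0.2453 g VSS/g bCOD.
ΔS = 640 − 2.74 = 637.3 mg/L, so the substrate removal rate is 7.41 × 637.3/1000 = 4.722 kg bCOD/d.
So the net sludge growth is P_X = 0.2453 × 4.722 = 1.158 kg VSS/d.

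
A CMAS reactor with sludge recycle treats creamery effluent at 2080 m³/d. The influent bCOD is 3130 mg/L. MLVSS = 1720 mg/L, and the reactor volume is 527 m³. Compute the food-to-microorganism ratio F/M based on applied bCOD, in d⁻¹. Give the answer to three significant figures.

F/M ≈ 7.18 d⁻¹

Food-to-microorganism ratio F/M = Q S₀ / (V X) = 2080 × 3130 / (527.0 × 1720) = 7.182 d⁻¹.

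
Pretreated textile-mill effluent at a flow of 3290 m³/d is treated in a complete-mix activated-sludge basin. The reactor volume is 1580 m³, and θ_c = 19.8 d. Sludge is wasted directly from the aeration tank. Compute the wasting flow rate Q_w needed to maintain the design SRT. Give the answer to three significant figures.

With mixed-liquor wasting, θ_c = V/Q_w, so Q_w = V/θ_c = 1580/19.8 = 79.80 m³/d.

Q_w ≈ 79.8 m³/d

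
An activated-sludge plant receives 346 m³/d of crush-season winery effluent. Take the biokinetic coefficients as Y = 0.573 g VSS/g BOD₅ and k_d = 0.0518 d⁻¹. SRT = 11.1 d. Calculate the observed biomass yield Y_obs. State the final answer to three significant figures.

The observed yield is Y_obs = Y/(1 + k_d·θ_c) = 0.573 / (1 + 0.0518 × 11.1) = 0.573 / 1.575 = 0.3638 g VSS per g BOD₅ removed.

Y_obs ≈ 0.364 g VSS/g BOD₅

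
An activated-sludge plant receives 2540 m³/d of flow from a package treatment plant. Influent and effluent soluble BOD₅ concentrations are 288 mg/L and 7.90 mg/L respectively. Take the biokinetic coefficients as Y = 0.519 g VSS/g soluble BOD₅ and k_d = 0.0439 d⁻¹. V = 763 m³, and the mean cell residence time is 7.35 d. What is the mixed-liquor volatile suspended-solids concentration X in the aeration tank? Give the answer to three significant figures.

Solving the biomass balance for X: X = Y Q (S₀−S) θ_c / [V (1+k_d θ_c)] = 0.519 × 2540 × (288 − 7.90) × 7.35 / [763 × (1 + 0.0439 × 7.35)] = 2689 mg/L.

X ≈ 2690 mg/L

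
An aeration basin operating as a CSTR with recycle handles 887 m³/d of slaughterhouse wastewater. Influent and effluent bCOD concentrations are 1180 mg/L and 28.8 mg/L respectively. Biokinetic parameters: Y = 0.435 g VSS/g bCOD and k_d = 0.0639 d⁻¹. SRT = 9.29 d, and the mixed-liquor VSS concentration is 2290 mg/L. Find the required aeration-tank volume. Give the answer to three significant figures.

V ≈ 1130 m³

Steady-state biomass mass balance: V·X·(1 + k_d·θ_c) = Y·Q·(S₀ − S)·θ_c, so V = 0.435 × 887 × (1180 − 28.8) × 9.29 / [2290 × (1 + 0.0639 × 9.29)] = 4.13×10^6 / 3649 = 1131 m³.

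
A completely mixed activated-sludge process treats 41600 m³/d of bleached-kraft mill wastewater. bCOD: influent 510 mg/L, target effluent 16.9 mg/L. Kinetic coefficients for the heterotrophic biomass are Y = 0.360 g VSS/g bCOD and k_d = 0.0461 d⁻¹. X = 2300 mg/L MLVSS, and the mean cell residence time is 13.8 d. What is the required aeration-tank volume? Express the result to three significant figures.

From the SRT design equation V = Y Q (S₀−S) θ_c / [X (1 + k_d θ_c)] = 0.360 × 41600 × (510 − 16.9) × 13.8 / [2300 × (1 + 0.0461 × 13.8)] = 1.02×10^8 / 3763 = 27080 m³.

V ≈ 27100 m³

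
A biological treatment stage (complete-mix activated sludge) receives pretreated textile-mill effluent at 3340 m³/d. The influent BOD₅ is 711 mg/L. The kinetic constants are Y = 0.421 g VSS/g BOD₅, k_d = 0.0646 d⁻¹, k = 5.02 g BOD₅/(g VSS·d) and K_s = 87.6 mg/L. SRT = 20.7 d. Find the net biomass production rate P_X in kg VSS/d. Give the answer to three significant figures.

From the Monod/SRT balance for a CMAS, S = K_s·(1+k_d θ_c)/[θ_c·(Y k − k_d) − 1] = 87.6 × (1 + 0.0646 × 20.7) / [20.7 × (0.421 × 5.02 − 0.0646) − 1] = 204.7 / 41.41 = 4.944 mg/L.
Observed yield with endogenous decay: Y_obs = Y / (1 + k_d·θ_c) = 0.421 / (1 + 0.0646 × 20.7) = 0.421 / 2.337 = 0.1801 g VSS/g BOD₅.
Substrate removed = Q·(S₀ − S) = 3340 m³/d × (711 − 4.94) g/m³ = 2.36×10^6 g/d = 2358 kg/d.
So the net sludge growth is P_X = 0.1801 × 2358 = 424.8 kg VSS/d.

P_X ≈ 425 kg VSS/d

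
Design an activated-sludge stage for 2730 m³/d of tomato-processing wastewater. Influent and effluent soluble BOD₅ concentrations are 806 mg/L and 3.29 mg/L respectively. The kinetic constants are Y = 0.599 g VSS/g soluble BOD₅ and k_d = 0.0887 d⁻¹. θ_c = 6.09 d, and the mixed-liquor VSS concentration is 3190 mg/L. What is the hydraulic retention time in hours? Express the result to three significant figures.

Rearranging the biomass balance for a CMAS with decay, V = Y·Q·ΔS·θ_c / [X·(1+k_d θ_c)] = 0.599 × 2730 × (806 − 3.29) × 6.09 / [3190 × (1 + 0.0887 × 6.09)] = 7.99×10^6 / 4913 = 1627 m³.
HRT = V/Q = 1627 m³ / 2730 m³·d⁻¹ = 0.5960 d × 24 = 14.30 h.

τ ≈ 14.3 h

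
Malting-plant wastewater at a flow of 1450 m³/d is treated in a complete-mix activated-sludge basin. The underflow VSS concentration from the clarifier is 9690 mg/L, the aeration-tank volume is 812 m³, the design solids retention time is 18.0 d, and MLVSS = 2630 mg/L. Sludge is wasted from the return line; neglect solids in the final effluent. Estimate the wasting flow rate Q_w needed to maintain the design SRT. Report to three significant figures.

Q_w ≈ 12.2 m³/d

Wasting from the return line (neglecting effluent solids): Q_w = V·X / (θ_c·X_r) = 812.0 × 2630 / (18.0 × 9690) = 12.24 m³/d.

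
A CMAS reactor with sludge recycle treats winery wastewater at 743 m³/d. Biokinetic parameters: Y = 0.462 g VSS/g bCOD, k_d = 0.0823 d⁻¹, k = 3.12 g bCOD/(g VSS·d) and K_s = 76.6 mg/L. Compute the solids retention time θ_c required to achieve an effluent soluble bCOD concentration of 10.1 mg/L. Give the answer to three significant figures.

θ_c ≈ 11.7 d

Specific growth rate at S = 10.1 mg/L: μ = YkS/(K_s+S) = 0.462·3.12·10.1/(76.6+10.1) = 0.1679 d⁻¹.
Then 1/θ_c = μ − k_d = 0.1679 − 0.0823 = 0.08562 d⁻¹, giving θ_c = 11.68 d.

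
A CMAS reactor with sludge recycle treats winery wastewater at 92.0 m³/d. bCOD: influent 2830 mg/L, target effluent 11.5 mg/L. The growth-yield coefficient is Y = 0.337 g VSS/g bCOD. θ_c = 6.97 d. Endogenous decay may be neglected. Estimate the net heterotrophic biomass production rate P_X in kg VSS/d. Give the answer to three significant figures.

No decay correction is needed, so Y_obs = Y = 0.337.
ΔS = 2830 − 11.5 = 2818 mg/L, so the substrate removal rate is 92.0 × 2818/1000 = 259.3 kg bCOD/d.
Net biomass production P_X = Y_obs × Q·(S₀ − S) = 0.3370 × 259.3 = 87.38 kg VSS/d.

P_X ≈ 87.4 kg VSS/d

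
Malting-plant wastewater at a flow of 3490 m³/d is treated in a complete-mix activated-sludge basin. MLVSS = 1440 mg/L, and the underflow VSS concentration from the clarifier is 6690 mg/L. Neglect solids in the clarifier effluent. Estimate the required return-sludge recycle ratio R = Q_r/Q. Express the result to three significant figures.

R ≈ 0.274

Mass balance around the secondary clarifier (neglecting effluent solids): R = X / (X_r − X) = 1440 / (6690 − 1440) = 0.2743.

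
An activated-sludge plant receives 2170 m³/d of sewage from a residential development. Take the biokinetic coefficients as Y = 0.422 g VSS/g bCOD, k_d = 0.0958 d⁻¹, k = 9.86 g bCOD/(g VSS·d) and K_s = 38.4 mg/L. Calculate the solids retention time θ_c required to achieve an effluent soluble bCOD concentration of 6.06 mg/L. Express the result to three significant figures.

At the target effluent, Y k S/(K_s+S) = 0.422×9.86×6.06/44.46 = 0.5671 d⁻¹.
Then 1/θ_c = μ − k_d = 0.5671 − 0.0958 = 0.4713 d⁻¹, giving θ_c = 2.122 d.

θ_c ≈ 2.12 d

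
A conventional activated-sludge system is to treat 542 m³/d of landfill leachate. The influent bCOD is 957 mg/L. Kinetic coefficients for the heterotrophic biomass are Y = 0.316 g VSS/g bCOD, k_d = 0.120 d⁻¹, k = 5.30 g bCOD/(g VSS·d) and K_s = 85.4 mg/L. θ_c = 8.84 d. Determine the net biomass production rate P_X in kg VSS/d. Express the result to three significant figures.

For a completely mixed reactor with recycle the Lawrence–McCarty relation gives S = K_s·(1 + k_d·θ_c) / [θ_c·(Y·k − k_d) − 1] = 85.4 × (1 + 0.120 × 8.84) / [8.84 × (0.316 × 5.30 − 0.120) − 1] = 176.0 / 12.74 = 13.81 mg/L.
The observed yield is Y_obs = Y/(1 + k_d·θ_c) = 0.316 / (1 + 0.120 × 8.84) = 0.316 / 2.061 = 0.1533 g VSS per g bCOD removed.
ΔS = 957 − 13.8 = 943.2 mg/L, so the substrate removal rate is 542 × 943.2/1000 = 511.2 kg bCOD/d.
Net biomass production P_X = Y_obs × Q·(S₀ − S) = 0.1533 × 511.2 = 78.39 kg VSS/d.

P_X ≈ 78.4 kg VSS/d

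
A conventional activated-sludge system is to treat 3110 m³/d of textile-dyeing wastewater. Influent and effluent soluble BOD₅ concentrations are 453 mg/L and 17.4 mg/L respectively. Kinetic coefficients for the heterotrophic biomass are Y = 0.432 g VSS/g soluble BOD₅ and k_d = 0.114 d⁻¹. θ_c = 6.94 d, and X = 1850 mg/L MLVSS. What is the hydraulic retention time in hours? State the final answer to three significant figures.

τ ≈ 9.46 h

Steady-state biomass mass balance: V·X·(1 + k_d·θ_c) = Y·Q·(S₀ − S)·θ_c, so V = 0.432 × 3110 × (453 − 17.4) × 6.94 / [1850 × (1 + 0.114 × 6.94)] = 4.06×10^6 / 3314 = 1226 m³.
HRT = V/Q = 1226 m³ / 3110 m³·d⁻¹ = 0.3941 d × 24 = 9.459 h.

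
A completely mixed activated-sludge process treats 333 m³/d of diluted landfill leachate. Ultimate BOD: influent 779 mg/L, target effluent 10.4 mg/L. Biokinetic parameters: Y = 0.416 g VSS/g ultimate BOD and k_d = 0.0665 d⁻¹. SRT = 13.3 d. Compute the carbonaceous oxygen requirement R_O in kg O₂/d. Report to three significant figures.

R_O ≈ 176 kg O₂/d

The observed yield is Y_obs = Y/(1 + k_d·θ_c) = 0.416 / (1 + 0.0665 × 13.3) = 0.416 / 1.884 = 0.2208 g VSS per g ultimate BOD removed.
Substrate removed = Q·(S₀ − S) = 333 m³/d × (779 − 10.4) g/m³ = 2.56×10^5 g/d = 255.9 kg/d.
Net sludge production P_X = 0.2208 × 255.9 = 56.50 kg VSS/d.
R_O = Q·(S₀ − S) − 1.42·P_X = 255.9 − 1.42 × 56.50 = 175.7 kg O₂/d.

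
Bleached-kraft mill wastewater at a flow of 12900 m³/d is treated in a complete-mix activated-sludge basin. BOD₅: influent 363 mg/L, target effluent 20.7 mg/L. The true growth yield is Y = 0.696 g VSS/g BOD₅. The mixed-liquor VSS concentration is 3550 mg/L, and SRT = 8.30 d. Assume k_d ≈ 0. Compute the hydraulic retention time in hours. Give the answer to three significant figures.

Biomass mass balance (decay neglected): V·X = Y·Q·(S₀ − S)·θ_c, so V = 0.696 × 12900 × (363 − 20.7) × 8.30 / 3550 = 7185 m³.
τ = V/Q = 7185/12900 = 0.5570 d, or 13.37 h.

τ ≈ 13.4 h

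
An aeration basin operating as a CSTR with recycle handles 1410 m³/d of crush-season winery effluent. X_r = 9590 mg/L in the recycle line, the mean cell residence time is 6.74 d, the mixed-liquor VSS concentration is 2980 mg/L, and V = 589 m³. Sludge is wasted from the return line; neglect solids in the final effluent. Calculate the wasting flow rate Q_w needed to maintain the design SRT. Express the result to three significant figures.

Wasting from the return line (neglecting effluent solids): Q_w = V·X / (θ_c·X_r) = 589.0 × 2980 / (6.74 × 9590) = 27.16 m³/d.

Q_w ≈ 27.2 m³/d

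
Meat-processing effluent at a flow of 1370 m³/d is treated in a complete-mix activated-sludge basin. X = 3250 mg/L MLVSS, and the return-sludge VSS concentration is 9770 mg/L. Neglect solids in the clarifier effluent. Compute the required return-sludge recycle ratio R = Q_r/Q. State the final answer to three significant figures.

R ≈ 0.498

Mass balance around the secondary clarifier (neglecting effluent solids): R = X / (X_r − X) = 3250 / (9770 − 3250) = 0.4985.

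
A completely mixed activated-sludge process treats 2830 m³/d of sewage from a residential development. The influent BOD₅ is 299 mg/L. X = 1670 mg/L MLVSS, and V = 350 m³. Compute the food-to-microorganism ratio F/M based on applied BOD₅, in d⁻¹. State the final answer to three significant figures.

Food-to-microorganism ratio F/M = Q S₀ / (V X) = 2830 × 299 / (350.0 × 1670) = 1.448 d⁻¹.

F/M ≈ 1.45 d⁻¹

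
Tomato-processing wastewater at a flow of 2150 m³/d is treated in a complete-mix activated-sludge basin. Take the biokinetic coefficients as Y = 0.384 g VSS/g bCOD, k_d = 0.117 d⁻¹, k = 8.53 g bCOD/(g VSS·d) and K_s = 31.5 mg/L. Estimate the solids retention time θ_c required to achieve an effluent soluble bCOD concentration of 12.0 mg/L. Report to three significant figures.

From 1/θ_c = Y·k·S/(K_s + S) − k_d: Y·k·S/(K_s+S) = 0.384 × 8.53 × 12.0 / (31.5 + 12.0) = 0.9036 d⁻¹.
Then 1/θ_c = μ − k_d = 0.9036 − 0.117 = 0.7866 d⁻¹, giving θ_c = 1.271 d.

θ_c ≈ 1.27 d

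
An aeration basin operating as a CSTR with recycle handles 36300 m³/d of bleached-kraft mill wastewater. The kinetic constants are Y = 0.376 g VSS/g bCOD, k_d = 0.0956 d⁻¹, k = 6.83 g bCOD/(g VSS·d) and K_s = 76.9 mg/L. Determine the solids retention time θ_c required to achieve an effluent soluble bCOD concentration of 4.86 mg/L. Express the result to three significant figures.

Specific growth rate at S = 4.86 mg/L: μ = YkS/(K_s+S) = 0.376·6.83·4.86/(76.9+4.86) = 0.1527 d⁻¹.
θ_c = 1/(μ − k_d) = 1/(0.1527 − 0.0956) = 1/0.05705 = 17.53 d.

θ_c ≈ 17.5 d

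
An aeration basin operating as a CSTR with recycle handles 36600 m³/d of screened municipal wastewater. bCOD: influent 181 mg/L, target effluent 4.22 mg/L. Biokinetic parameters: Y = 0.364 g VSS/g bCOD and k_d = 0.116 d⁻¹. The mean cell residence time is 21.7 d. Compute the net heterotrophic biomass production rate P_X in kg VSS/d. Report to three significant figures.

Observed yield with endogenous decay: Y_obs = Y / (1 + k_d·θ_c) = 0.364 / (1 + 0.116 × 21.7) = 0.364 / 3.517 = 0.1035 g VSS/g bCOD.
Substrate removed = Q·(S₀ − S) = 36600 m³/d × (181 − 4.22) g/m³ = 6.47×10^6 g/d = 6470 kg/d.
Biomass produced: P_X = Y_obs·Q·ΔS = 0.1035 × 6470 ≈ 669.6 kg VSS/d.

P_X ≈ 670 kg VSS/d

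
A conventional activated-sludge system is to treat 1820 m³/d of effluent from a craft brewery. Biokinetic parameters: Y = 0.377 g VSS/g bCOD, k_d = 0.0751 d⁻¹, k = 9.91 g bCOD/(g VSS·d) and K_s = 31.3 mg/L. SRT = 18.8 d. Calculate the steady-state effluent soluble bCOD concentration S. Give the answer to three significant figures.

S ≈ 1.11 mg/L

For a completely mixed reactor with recycle the Lawrence–McCarty relation gives S = K_s·(1 + k_d·θ_c) / [θ_c·(Y·k − k_d) − 1] = 31.3 × (1 + 0.0751 × 18.8) / [18.8 × (0.377 × 9.91 − 0.0751) − 1] = 75.49 / 67.83 = 1.113 mg/L.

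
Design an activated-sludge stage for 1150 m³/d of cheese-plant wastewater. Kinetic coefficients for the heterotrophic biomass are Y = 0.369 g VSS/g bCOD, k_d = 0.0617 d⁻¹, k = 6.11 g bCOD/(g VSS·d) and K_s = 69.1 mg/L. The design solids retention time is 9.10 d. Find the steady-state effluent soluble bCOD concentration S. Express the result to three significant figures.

S ≈ 5.69 mg/L

From the Monod/SRT balance for a CMAS, S = K_s·(1+k_d θ_c)/[θ_c·(Y k − k_d) − 1] = 69.1 × (1 + 0.0617 × 9.10) / [9.10 × (0.369 × 6.11 − 0.0617) − 1] = 107.9 / 18.96 = 5.692 mg/L.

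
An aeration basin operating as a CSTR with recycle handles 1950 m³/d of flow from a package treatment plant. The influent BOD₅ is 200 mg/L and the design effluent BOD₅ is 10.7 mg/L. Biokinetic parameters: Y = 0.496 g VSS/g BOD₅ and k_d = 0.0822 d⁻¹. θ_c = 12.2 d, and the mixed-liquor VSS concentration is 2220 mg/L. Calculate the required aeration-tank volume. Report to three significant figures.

V ≈ 502 m³

From the SRT design equation V = Y Q (S₀−S) θ_c / [X (1 + k_d θ_c)] = 0.496 × 1950 × (200 − 10.7) × 12.2 / [2220 × (1 + 0.0822 × 12.2)] = 2.23×10^6 / 4446 = 502.4 m³.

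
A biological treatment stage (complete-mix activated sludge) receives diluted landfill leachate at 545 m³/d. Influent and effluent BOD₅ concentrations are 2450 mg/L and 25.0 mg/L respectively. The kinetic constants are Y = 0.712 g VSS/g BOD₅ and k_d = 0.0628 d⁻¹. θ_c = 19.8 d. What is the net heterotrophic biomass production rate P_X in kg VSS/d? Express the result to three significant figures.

The observed yield is Y_obs = Y/(1 + k_d·θ_c) = 0.712 / (1 + 0.0628 × 19.8) = 0.712 / 2.243 = 0.3174 g VSS per g BOD₅ removed.
ΔS = 2450 − 25.0 = 2425 mg/L, so the substrate removal rate is 545 × 2425/1000 = 1322 kg BOD₅/d.
Net biomass production P_X = Y_obs × Q·(S₀ − S) = 0.3174 × 1322 = 419.4 kg VSS/d.

P_X ≈ 419 kg VSS/d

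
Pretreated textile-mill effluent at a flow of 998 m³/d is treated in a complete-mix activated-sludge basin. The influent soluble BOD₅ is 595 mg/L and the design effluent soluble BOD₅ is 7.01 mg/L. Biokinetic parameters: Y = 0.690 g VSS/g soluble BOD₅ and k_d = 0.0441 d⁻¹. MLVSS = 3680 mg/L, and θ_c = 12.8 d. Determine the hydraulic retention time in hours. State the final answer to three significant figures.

Rearranging the biomass balance for a CMAS with decay, V = Y·Q·ΔS·θ_c / [X·(1+k_d θ_c)] = 0.690 × 998 × (595 − 7.01) × 12.8 / [3680 × (1 + 0.0441 × 12.8)] = 5.18×10^6 / 5757 = 900.2 m³.
τ = V/Q = 900.2/998 = 0.9020 d, or 21.65 h.

τ ≈ 21.6 h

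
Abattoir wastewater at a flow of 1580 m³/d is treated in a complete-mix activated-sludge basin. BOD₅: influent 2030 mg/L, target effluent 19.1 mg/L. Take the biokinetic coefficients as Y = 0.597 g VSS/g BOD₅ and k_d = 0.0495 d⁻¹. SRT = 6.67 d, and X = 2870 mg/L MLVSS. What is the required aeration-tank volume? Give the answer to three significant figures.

From the SRT design equation V = Y Q (S₀−S) θ_c / [X (1 + k_d θ_c)] = 0.597 × 1580 × (2030 − 19.1) × 6.67 / [2870 × (1 + 0.0495 × 6.67)] = 1.27×10^7 / 3818 = 3314 m³.

V ≈ 3310 m³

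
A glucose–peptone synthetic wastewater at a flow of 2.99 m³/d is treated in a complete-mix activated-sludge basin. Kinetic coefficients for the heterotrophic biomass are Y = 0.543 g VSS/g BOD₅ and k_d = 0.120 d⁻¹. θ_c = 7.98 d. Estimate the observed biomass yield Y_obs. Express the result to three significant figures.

Y_obs ≈ 0.277 g VSS/g BOD₅

The observed yield is Y_obs = Y/(1 + k_d·θ_c) = 0.543 / (1 + 0.120 × 7.98) = 0.543 / 1.958 = 0.2774 g VSS per g BOD₅ removed.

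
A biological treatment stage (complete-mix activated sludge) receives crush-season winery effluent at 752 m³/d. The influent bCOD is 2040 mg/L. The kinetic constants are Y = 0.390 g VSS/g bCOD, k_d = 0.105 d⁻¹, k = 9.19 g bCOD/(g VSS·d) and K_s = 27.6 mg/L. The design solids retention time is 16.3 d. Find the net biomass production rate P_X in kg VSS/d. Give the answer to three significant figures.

P_X ≈ 221 kg VSS/d

Effluent substrate depends only on kinetics and SRT: S = K_s(1 + k_d θ_c) / [θ_c(Yk − k_d) − 1] = 27.6 × (1 + 0.105 × 16.3) / [16.3 × (0.390 × 9.19 − 0.105) − 1] = 74.84 / 55.71 = 1.343 mg/L.
Correct the yield for decay: Y_obs = Y/(1 + k_d θ_c) = 0.390 / (1 + 0.105 × 16.3) = 0.390 / 2.712 = 0.1438.
Mass of bCOD removed per day: Q(S₀ − S) = 752 × 2039 g/m³ = 1533 kg/d.
P_X = Y_obs · Q(S₀ − S) = 0.1438 × 1533 = 220.5 kg VSS/d.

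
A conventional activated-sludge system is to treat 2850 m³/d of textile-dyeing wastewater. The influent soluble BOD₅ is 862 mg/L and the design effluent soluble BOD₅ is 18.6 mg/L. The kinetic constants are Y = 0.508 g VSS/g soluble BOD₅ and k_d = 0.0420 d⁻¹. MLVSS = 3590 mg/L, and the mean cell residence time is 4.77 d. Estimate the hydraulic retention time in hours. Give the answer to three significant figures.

Steady-state biomass mass balance: V·X·(1 + k_d·θ_c) = Y·Q·(S₀ − S)·θ_c, so V = 0.508 × 2850 × (862 − 18.6) × 4.77 / [3590 × (1 + 0.0420 × 4.77)] = 5.82×10^6 / 4309 = 1352 m³.
Hydraulic retention time τ = V/Q = 1352 / 2850 = 0.4743 d = 11.38 h.

τ ≈ 11.4 h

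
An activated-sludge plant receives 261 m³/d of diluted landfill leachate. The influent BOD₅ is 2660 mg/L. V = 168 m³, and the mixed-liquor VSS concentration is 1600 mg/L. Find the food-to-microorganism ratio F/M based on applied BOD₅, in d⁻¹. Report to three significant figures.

F/M ≈ 2.58 d⁻¹

Food-to-microorganism ratio F/M = Q S₀ / (V X) = 261 × 2660 / (168.0 × 1600) = 2.583 d⁻¹.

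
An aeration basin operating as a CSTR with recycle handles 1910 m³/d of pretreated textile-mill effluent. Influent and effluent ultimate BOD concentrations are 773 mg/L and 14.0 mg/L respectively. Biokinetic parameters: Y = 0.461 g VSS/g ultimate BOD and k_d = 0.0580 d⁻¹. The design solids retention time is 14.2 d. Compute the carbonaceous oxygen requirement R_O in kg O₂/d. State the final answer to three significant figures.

Y_obs = Y / (1 + k_d θ_c) = 0.461 / (1 + 0.0580 × 14.2) = 0.461 / 1.824 = 0.2528.
Q·(S₀ − S) = 1910 × (773 − 14.0) × 10⁻³ = 1450 kg/d removed.
P_X = Y_obs·Q·(S₀ − S) = 0.2528 × 1450 = 366.5 kg VSS/d.
R_O = Q·ΔS − 1.42 P_X = 1450 − 520.4 = 929.3 kg O₂/d.

R_O ≈ 929 kg O₂/d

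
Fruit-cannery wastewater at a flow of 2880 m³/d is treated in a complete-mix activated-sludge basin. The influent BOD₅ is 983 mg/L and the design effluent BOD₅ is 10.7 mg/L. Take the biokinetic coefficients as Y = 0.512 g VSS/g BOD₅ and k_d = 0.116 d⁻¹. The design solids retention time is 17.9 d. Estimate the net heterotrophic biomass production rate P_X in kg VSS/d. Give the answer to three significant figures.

Y_obs = Y / (1 + k_d θ_c) = 0.512 / (1 + 0.116 × 17.9) = 0.512 / 3.076 = 0.1664.
ΔS = 983 − 10.7 = 972.3 mg/L, so the substrate removal rate is 2880 × 972.3/1000 = 2800 kg BOD₅/d.
P_X = Y_obs · Q(S₀ − S) = 0.1664 × 2800 = 466.0 kg VSS/d.

P_X ≈ 466 kg VSS/d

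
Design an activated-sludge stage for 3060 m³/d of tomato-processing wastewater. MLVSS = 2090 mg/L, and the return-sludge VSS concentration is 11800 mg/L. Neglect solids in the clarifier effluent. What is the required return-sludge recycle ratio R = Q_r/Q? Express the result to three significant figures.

R ≈ 0.215

Solids balance on the clarifier gives (1+R)X = R·X_r, so R = X/(X_r − X) = 2090 / (11800 − 2090) = 0.2152.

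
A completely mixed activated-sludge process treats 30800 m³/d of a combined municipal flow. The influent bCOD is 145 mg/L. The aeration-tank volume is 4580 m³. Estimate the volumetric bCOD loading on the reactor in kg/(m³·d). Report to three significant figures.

L_v = Q S₀ / V = 30800 × 145 × 10⁻³ / 4580 = 0.9751 kg/(m³·d).

L_v ≈ 0.975 kg bCOD/(m³·d)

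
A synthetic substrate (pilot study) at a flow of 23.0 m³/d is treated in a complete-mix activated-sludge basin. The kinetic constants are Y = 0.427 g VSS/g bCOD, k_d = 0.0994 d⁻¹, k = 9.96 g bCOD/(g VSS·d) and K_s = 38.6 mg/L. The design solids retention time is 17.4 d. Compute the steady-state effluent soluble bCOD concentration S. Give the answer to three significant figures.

S ≈ 1.48 mg/L

For a completely mixed reactor with recycle the Lawrence–McCarty relation gives S = K_s·(1 + k_d·θ_c) / [θ_c·(Y·k − k_d) − 1] = 38.6 × (1 + 0.0994 × 17.4) / [17.4 × (0.427 × 9.96 − 0.0994) − 1] = 105.4 / 71.27 = 1.478 mg/L.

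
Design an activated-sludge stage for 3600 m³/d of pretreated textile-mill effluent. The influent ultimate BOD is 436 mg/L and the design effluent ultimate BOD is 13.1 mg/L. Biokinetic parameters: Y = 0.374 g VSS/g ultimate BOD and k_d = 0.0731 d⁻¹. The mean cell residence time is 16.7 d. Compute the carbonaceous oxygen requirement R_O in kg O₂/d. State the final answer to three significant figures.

R_O ≈ 1160 kg O₂/d

Observed yield with endogenous decay: Y_obs = Y / (1 + k_d·θ_c) = 0.374 / (1 + 0.0731 × 16.7) = 0.374 / 2.221 = 0.1684 g VSS/g ultimate BOD.
Substrate removed = Q·(S₀ − S) = 3600 m³/d × (436 − 13.1) g/m³ = 1.52×10^6 g/d = 1522 kg/d.
P_X = Y_obs·Q·(S₀ − S) = 0.1684 × 1522 = 256.4 kg VSS/d.
R_O = Q·ΔS − 1.42 P_X = 1522 − 364.1 = 1158 kg O₂/d.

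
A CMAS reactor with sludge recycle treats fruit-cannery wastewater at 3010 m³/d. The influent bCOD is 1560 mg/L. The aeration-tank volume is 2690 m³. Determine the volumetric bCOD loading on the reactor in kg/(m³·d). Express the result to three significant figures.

L_v ≈ 1.75 kg bCOD/(m³·d)

Volumetric loading L_v = Q·S₀ / V = 3010 × 1560 g/m³ / 2690 m³ = 1746 g/(m³·d) = 1.746 kg bCOD/(m³·d).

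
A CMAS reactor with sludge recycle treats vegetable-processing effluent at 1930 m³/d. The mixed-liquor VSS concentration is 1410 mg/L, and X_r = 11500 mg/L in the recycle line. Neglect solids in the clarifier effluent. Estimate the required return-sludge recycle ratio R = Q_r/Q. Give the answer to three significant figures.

Mass balance around the secondary clarifier (neglecting effluent solids): R = X / (X_r − X) = 1410 / (11500 − 1410) = 0.1397.

R ≈ 0.140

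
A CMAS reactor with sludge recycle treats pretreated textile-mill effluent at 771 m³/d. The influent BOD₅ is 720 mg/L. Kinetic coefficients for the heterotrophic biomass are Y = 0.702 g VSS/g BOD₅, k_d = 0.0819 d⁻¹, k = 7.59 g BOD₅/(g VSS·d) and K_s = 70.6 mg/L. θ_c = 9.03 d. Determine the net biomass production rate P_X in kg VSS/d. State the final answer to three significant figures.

P_X ≈ 223 kg VSS/d

Effluent substrate depends only on kinetics and SRT: S = K_s(1 + k_d θ_c) / [θ_c(Yk − k_d) − 1] = 70.6 × (1 + 0.0819 × 9.03) / [9.03 × (0.702 × 7.59 − 0.0819) − 1] = 122.8 / 46.37 = 2.648 mg/L.
The observed yield is Y_obs = Y/(1 + k_d·θ_c) = 0.702 / (1 + 0.0819 × 9.03) = 0.702 / 1.740 = 0.4036 g VSS per g BOD₅ removed.
Mass of BOD₅ removed per day: Q(S₀ − S) = 771 × 717.4 g/m³ = 553.1 kg/d.
So the net sludge growth is P_X = 0.4036 × 553.1 = 223.2 kg VSS/d.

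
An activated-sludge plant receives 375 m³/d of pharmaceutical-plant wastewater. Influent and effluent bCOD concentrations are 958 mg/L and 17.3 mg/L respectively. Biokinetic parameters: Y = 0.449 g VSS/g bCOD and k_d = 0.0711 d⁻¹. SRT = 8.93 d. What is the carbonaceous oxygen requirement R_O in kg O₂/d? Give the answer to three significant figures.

R_O ≈ 215 kg O₂/d

Y_obs = Y / (1 + k_d θ_c) = 0.449 / (1 + 0.0711 × 8.93) = 0.449 / 1.635 = 0.2746.
Substrate removed = Q·(S₀ − S) = 375 m³/d × (958 − 17.3) g/m³ = 3.53×10^5 g/d = 352.8 kg/d.
Net sludge production P_X = 0.2746 × 352.8 = 96.88 kg VSS/d.
R_O = Q·ΔS − 1.42 P_X = 352.8 − 137.6 = 215.2 kg O₂/d.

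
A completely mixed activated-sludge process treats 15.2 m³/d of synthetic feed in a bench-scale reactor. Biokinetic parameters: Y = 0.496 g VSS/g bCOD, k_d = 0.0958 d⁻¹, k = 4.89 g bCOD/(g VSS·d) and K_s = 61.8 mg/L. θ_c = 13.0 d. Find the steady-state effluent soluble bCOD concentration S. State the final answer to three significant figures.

For a completely mixed reactor with recycle the Lawrence–McCarty relation gives S = K_s·(1 + k_d·θ_c) / [θ_c·(Y·k − k_d) − 1] = 61.8 × (1 + 0.0958 × 13.0) / [13.0 × (0.496 × 4.89 − 0.0958) − 1] = 138.8 / 29.29 = 4.738 mg/L.

S ≈ 4.74 mg/L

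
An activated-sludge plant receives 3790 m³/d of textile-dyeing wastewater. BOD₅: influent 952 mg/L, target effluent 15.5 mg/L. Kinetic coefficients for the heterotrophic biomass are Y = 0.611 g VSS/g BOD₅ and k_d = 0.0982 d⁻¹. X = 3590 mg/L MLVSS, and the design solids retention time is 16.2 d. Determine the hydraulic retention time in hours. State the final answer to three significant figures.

Rearranging the biomass balance for a CMAS with decay, V = Y·Q·ΔS·θ_c / [X·(1+k_d θ_c)] = 0.611 × 3790 × (952 − 15.5) × 16.2 / [3590 × (1 + 0.0982 × 16.2)] = 3.51×10^7 / 9301 = 3777 m³.
HRT = V/Q = 3777 m³ / 3790 m³·d⁻¹ = 0.9966 d × 24 = 23.92 h.

τ ≈ 23.9 h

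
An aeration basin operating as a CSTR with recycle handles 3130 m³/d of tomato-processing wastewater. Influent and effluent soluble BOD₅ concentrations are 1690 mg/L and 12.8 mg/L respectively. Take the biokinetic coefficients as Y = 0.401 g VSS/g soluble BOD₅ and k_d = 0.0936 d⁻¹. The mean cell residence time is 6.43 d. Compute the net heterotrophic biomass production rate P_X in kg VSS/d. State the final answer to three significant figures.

P_X ≈ 1310 kg VSS/d

Observed yield with endogenous decay: Y_obs = Y / (1 + k_d·θ_c) = 0.401 / (1 + 0.0936 × 6.43) = 0.401 / 1.602 = 0.2503 g VSS/g soluble BOD₅.
Mass of soluble BOD₅ removed per day: Q(S₀ − S) = 3130 × 1677 g/m³ = 5250 kg/d.
Net biomass production P_X = Y_obs × Q·(S₀ − S) = 0.2503 × 5250 = 1314 kg VSS/d.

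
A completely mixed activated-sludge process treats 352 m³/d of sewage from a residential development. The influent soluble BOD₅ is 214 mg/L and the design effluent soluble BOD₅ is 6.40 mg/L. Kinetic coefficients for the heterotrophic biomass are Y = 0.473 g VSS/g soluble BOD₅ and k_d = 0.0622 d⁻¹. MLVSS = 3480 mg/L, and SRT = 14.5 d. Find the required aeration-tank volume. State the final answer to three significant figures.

Steady-state biomass mass balance: V·X·(1 + k_d·θ_c) = Y·Q·(S₀ − S)·θ_c, so V = 0.473 × 352 × (214 − 6.40) × 14.5 / [3480 × (1 + 0.0622 × 14.5)] = 5.01×10^5 / 6619 = 75.72 m³.

V ≈ 75.7 m³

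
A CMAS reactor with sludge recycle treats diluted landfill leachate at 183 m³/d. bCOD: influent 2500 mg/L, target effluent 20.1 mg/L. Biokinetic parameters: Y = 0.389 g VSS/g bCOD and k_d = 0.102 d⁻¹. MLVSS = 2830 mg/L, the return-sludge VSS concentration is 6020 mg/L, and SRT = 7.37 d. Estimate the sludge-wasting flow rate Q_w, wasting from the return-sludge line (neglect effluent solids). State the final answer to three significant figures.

Q_w ≈ 16.7 m³/d

From the SRT design equation V = Y Q (S₀−S) θ_c / [X (1 + k_d θ_c)] = 0.389 × 183 × (2500 − 20.1) × 7.37 / [2830 × (1 + 0.102 × 7.37)] = 1.3×10^6 / 4957 = 262.4 m³.
Wasting from the return line (neglecting effluent solids): Q_w = V·X / (θ_c·X_r) = 262.4 × 2830 / (7.37 × 6020) = 16.74 m³/d.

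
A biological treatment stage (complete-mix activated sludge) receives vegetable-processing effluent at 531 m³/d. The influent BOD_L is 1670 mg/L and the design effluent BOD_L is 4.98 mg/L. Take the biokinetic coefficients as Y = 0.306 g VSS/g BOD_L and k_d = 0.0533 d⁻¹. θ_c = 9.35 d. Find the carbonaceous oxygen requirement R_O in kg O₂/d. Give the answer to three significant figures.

R_O ≈ 628 kg O₂/d

Y_obs = Y / (1 + k_d θ_c) = 0.306 / (1 + 0.0533 × 9.35) = 0.306 / 1.498 = 0.2042.
Q·(S₀ − S) = 531 × (1670 − 4.98) × 10⁻³ = 884.1 kg/d removed.
Net sludge production P_X = 0.2042 × 884.1 = 180.6 kg VSS/d.
Carbonaceous O₂ demand = substrate oxidised − cell-mass equivalent = 884.1 − 1.42 × 180.6 = 627.7 kg O₂/d.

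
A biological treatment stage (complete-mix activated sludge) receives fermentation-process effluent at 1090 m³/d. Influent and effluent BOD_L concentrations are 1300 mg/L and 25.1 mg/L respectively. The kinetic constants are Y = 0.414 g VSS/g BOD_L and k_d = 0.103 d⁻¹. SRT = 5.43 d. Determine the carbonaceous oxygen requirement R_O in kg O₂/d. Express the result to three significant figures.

R_O ≈ 866 kg O₂/d

The observed yield is Y_obs = Y/(1 + k_d·θ_c) = 0.414 / (1 + 0.103 × 5.43) = 0.414 / 1.559 = 0.2655 g VSS per g BOD_L removed.
Mass of BOD_L removed per day: Q(S₀ − S) = 1090 × 1275 g/m³ = 1390 kg/d.
Net sludge production P_X = 0.2655 × 1390 = 369.0 kg VSS/d.
Carbonaceous O₂ demand = substrate oxidised − cell-mass equivalent = 1390 − 1.42 × 369.0 = 865.7 kg O₂/d.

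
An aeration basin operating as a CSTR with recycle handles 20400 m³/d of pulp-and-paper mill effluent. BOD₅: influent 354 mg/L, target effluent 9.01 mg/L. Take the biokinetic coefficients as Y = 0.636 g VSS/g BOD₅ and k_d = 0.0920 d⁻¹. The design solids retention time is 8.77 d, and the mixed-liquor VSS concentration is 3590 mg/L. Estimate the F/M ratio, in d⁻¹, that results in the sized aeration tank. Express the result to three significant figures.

From the SRT design equation V = Y Q (S₀−S) θ_c / [X (1 + k_d θ_c)] = 0.636 × 20400 × (354 − 9.01) × 8.77 / [3590 × (1 + 0.0920 × 8.77)] = 3.93×10^7 / 6487 = 6052 m³.
F/M = Q·S₀ / (V·X) = 20400 × 354 / (6052 × 3590) = 0.3324 g BOD₅·(g VSS·d)⁻¹.

F/M ≈ 0.332 d⁻¹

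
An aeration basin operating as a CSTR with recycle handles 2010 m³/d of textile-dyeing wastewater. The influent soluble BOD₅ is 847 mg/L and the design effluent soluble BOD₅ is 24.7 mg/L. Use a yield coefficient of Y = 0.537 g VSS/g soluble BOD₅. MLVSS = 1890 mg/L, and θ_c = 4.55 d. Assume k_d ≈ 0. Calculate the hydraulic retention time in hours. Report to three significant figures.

V·X = Y·Q·ΔS·θ_c gives V = 0.537 × 2010 × (847 − 24.7) × 4.55 / 1890 = 2137 m³.
τ = V/Q = 2137/2010 = 1.063 d, or 25.51 h.

τ ≈ 25.5 h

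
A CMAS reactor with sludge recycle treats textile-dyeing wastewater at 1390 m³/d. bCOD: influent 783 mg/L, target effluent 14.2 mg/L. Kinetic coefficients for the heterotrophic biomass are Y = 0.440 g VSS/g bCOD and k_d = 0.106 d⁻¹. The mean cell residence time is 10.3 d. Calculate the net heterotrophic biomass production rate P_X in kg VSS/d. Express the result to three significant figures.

Observed yield with endogenous decay: Y_obs = Y / (1 + k_d·θ_c) = 0.440 / (1 + 0.106 × 10.3) = 0.440 / 2.092 = 0.2103 g VSS/g bCOD.
ΔS = 783 − 14.2 = 768.8 mg/L, so the substrate removal rate is 1390 × 768.8/1000 = 1069 kg bCOD/d.
So the net sludge growth is P_X = 0.2103 × 1069 = 224.8 kg VSS/d.

P_X ≈ 225 kg VSS/d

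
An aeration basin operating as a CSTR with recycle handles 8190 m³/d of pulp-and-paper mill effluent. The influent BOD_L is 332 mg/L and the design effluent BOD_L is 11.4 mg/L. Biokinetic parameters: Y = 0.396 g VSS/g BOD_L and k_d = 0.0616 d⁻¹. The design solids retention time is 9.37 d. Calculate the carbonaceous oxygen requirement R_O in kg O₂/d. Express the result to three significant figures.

Observed yield with endogenous decay: Y_obs = Y / (1 + k_d·θ_c) = 0.396 / (1 + 0.0616 × 9.37) = 0.396 / 1.577 = 0.2511 g VSS/g BOD_L.
ΔS = 332 − 11.4 = 320.6 mg/L, so the substrate removal rate is 8190 × 320.6/1000 = 2626 kg BOD_L/d.
Biomass synthesised: P_X = Y_obs × 2626 = 659.3 kg VSS/d.
Carbonaceous O₂ demand = substrate oxidised − cell-mass equivalent = 2626 − 1.42 × 659.3 = 1690 kg O₂/d.

R_O ≈ 1690 kg O₂/d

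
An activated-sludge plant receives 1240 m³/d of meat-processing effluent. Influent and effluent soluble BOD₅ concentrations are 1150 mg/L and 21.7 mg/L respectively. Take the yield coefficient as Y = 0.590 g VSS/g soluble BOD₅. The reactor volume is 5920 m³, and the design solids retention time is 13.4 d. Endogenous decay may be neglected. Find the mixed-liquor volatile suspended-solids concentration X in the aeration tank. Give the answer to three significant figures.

X ≈ 1870 mg/L

X = Y·Q·ΔS·θ_c / V = 0.590 × 1240 × (1150 − 21.7) × 13.4 / 5920 = 1868 mg/L.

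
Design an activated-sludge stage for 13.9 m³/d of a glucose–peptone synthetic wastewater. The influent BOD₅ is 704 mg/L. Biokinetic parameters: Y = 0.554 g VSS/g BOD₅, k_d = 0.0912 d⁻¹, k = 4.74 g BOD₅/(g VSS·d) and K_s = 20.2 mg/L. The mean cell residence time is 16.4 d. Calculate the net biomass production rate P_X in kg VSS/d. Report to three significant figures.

P_X ≈ 2.17 kg VSS/d

For a completely mixed reactor with recycle the Lawrence–McCarty relation gives S = K_s·(1 + k_d·θ_c) / [θ_c·(Y·k − k_d) − 1] = 20.2 × (1 + 0.0912 × 16.4) / [16.4 × (0.554 × 4.74 − 0.0912) − 1] = 50.41 / 40.57 = 1.243 mg/L.
The observed yield is Y_obs = Y/(1 + k_d·θ_c) = 0.554 / (1 + 0.0912 × 16.4) = 0.554 / 2.496 = 0.2220 g VSS per g BOD₅ removed.
Mass of BOD₅ removed per day: Q(S₀ − S) = 13.9 × 702.8 g/m³ = 9.768 kg/d.
Net biomass production P_X = Y_obs × Q·(S₀ − S) = 0.2220 × 9.768 = 2.168 kg VSS/d.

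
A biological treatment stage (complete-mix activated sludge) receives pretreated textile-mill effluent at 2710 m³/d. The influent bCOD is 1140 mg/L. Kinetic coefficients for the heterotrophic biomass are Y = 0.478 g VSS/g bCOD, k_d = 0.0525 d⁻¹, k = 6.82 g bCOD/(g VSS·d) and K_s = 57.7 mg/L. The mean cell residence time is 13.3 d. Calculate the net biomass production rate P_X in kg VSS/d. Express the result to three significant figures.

P_X ≈ 868 kg VSS/d

Effluent substrate depends only on kinetics and SRT: S = K_s(1 + k_d θ_c) / [θ_c(Yk − k_d) − 1] = 57.7 × (1 + 0.0525 × 13.3) / [13.3 × (0.478 × 6.82 − 0.0525) − 1] = 97.99 / 41.66 = 2.352 mg/L.
Observed yield with endogenous decay: Y_obs = Y / (1 + k_d·θ_c) = 0.478 / (1 + 0.0525 × 13.3) = 0.478 / 1.698 = 0.2815 g VSS/g bCOD.
ΔS = 1140 − 2.35 = 1138 mg/L, so the substrate removal rate is 2710 × 1138/1000 = 3083 kg bCOD/d.
P_X = Y_obs · Q(S₀ − S) = 0.2815 × 3083 = 867.8 kg VSS/d.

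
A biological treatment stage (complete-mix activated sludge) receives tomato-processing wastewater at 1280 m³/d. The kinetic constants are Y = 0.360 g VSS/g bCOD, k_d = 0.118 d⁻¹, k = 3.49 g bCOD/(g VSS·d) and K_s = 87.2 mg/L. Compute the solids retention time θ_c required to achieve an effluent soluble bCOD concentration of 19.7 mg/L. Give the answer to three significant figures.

From 1/θ_c = Y·k·S/(K_s + S) − k_d: Y·k·S/(K_s+S) = 0.360 × 3.49 × 19.7 / (87.2 + 19.7) = 0.2315 d⁻¹.
θ_c = 1/(μ − k_d) = 1/(0.2315 − 0.118) = 1/0.1135 = 8.808 d.

θ_c ≈ 8.81 d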